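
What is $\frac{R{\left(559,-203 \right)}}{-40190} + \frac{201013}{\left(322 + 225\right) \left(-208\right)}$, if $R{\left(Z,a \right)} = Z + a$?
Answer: $- \frac{4059608363}{2286328720} \approx -1.7756$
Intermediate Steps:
$\frac{R{\left(559,-203 \right)}}{-40190} + \frac{201013}{\left(322 + 225\right) \left(-208\right)} = \frac{559 - 203}{-40190} + \frac{201013}{\left(322 + 225\right) \left(-208\right)} = 356 \left(- \frac{1}{40190}\right) + \frac{201013}{547 \left(-208\right)} = - \frac{178}{20095} + \frac{201013}{-113776} = - \frac{178}{20095} + 201013 \left(- \frac{1}{113776}\right) = - \frac{178}{20095} - \frac{201013}{113776} = - \frac{4059608363}{2286328720}$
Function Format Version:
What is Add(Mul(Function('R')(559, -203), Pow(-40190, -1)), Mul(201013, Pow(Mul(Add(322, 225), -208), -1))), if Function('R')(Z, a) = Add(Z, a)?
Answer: Rational(-4059608363, 2286328720) ≈ -1.7756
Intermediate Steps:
Add(Mul(Function('R')(559, -203), Pow(-40190, -1)), Mul(201013, Pow(Mul(Add(322, 225), -208), -1))) = Add(Mul(Add(559, -203), Pow(-40190, -1)), Mul(201013, Pow(Mul(Add(322, 225), -208), -1))) = Add(Mul(356, Rational(-1, 40190)), Mul(201013, Pow(Mul(547, -208), -1))) = Add(Rational(-178, 20095), Mul(201013, Pow(-113776, -1))) = Add(Rational(-178, 20095), Mul(201013, Rational(-1, 113776))) = Add(Rational(-178, 20095), Rational(-201013, 113776)) = Rational(-4059608363, 2286328720)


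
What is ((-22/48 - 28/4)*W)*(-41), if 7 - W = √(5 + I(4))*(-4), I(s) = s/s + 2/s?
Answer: 51373/24 + 7339*√26/12 ≈ 5259.0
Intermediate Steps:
I(s) = 1 + 2/s
W = 7 + 2*√26 (W = 7 - √(5 + (2 + 4)/4)*(-4) = 7 - √(5 + (¼)*6)*(-4) = 7 - √(5 + 3/2)*(-4) = 7 - √(13/2)*(-4) = 7 - √26/2*(-4) = 7 - (-2)*√26 = 7 + 2*√26 ≈ 17.198)
((-22/48 - 28/4)*W)*(-41) = ((-22/48 - 28/4)*(7 + 2*√26))*(-41) = ((-22*1/48 - 28*¼)*(7 + 2*√26))*(-41) = ((-11/24 - 7)*(7 + 2*√26))*(-41) = -179*(7 + 2*√26)/24*(-41) = (-1253/24 - 179*√26/12)*(-41) = 51373/24 + 7339*√26/12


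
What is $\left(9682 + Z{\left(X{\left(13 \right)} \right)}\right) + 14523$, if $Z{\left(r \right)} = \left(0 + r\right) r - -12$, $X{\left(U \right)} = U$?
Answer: $24386$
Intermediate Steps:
$Z{\left(r \right)} = 12 + r^{2}$ ($Z{\left(r \right)} = r r + 12 = r^{2} + 12 = 12 + r^{2}$)
$\left(9682 + Z{\left(X{\left(13 \right)} \right)}\right) + 14523 = \left(9682 + \left(12 + 13^{2}\right)\right) + 14523 = \left(9682 + \left(12 + 169\right)\right) + 14523 = \left(9682 + 181\right) + 14523 = 9863 + 14523 = 24386$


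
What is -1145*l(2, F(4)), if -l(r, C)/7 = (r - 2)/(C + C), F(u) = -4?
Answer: 0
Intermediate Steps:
l(r, C) = -7*(-2 + r)/(2*C) (l(r, C) = -7*(r - 2)/(C + C) = -7*(-2 + r)/(2*C))
-1145*l(2, F(4)) = -8015*(2 - 1*2)/(2*(-4)) = -8015*(-1)*(2 - 2)/(2*4) = -8015*(-1)*0/(2*4) = -1145*0 = 0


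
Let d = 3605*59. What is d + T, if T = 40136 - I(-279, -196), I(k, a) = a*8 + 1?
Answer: 254398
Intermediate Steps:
d = 212695
I(k, a) = 1 + 8*a (I(k, a) = 8*a + 1 = 1 + 8*a)
T = 41703 (T = 40136 - (1 + 8*(-196)) = 40136 - (1 - 1568) = 40136 - 1*(-1567) = 40136 + 1567 = 41703)
d + T = 212695 + 41703 = 254398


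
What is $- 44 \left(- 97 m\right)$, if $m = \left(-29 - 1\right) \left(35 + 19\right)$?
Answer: $-6914160$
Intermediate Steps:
$m = -1620$ ($m = \left(-30\right) 54 = -1620$)
$- 44 \left(- 97 m\right) = - 44 \left(\left(-97\right) \left(-1620\right)\right) = \left(-44\right) 157140 = -6914160$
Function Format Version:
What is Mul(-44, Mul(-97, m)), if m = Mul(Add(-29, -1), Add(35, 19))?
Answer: -6914160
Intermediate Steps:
m = -1620 (m = Mul(-30, 54) = -1620)
Mul(-44, Mul(-97, m)) = Mul(-44, Mul(-97, -1620)) = Mul(-44, 157140) = -6914160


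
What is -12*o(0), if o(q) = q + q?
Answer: 0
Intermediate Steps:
o(q) = 2*q
-12*o(0) = -24*0 = -12*0 = 0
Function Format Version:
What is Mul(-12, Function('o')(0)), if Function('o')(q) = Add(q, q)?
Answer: 0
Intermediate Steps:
Function('o')(q) = Mul(2, q)
Mul(-12, Function('o')(0)) = Mul(-12, Mul(2, 0)) = Mul(-12, 0) = 0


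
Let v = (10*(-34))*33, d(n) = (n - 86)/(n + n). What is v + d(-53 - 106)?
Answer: -3567715/318 ≈ -11219.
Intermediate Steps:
d(n) = (-86 + n)/(2*n) (d(n) = (-86 + n)/((2*n)) = (-86 + n)*(1/(2*n)) = (-86 + n)/(2*n))
v = -11220 (v = -340*33 = -11220)
v + d(-53 - 106) = -11220 + (-86 + (-53 - 106))/(2*(-53 - 106)) = -11220 + (1/2)*(-86 - 159)/(-159) = -11220 + (1/2)*(-1/159)*(-245) = -11220 + 245/318 = -3567715/318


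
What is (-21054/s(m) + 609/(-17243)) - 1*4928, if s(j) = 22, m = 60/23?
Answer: -101475664/17243 ≈ -5885.0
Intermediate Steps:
m = 60/23 (m = 60*(1/23) = 60/23 ≈ 2.6087)
(-21054/s(m) + 609/(-17243)) - 1*4928 = (-21054/22 + 609/(-17243)) - 1*4928 = (-21054*1/22 + 609*(-1/17243)) - 4928 = (-957 - 609/17243) - 4928 = -16502160/17243 - 4928 = -101475664/17243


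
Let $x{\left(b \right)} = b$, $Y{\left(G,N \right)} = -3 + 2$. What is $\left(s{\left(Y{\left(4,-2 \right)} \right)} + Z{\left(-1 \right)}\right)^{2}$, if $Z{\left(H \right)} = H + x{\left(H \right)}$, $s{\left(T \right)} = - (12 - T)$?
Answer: $225$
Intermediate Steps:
$Y{\left(G,N \right)} = -1$
$s{\left(T \right)} = -12 + T$
$Z{\left(H \right)} = 2 H$ ($Z{\left(H \right)} = H + H = 2 H$)
$\left(s{\left(Y{\left(4,-2 \right)} \right)} + Z{\left(-1 \right)}\right)^{2} = \left(\left(-12 - 1\right) + 2 \left(-1\right)\right)^{2} = \left(-13 - 2\right)^{2} = \left(-15\right)^{2} = 225$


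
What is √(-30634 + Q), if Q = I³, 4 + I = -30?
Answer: 187*I*√2 ≈ 264.46*I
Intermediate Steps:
I = -34 (I = -4 - 30 = -34)
Q = -39304 (Q = (-34)³ = -39304)
√(-30634 + Q) = √(-30634 - 39304) = √(-69938) = 187*I*√2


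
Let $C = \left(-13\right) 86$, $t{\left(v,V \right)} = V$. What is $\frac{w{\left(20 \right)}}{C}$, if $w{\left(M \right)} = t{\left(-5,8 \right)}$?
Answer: $- \frac{4}{559} \approx -0.0071556$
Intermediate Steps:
$w{\left(M \right)} = 8$
$C = -1118$
$\frac{w{\left(20 \right)}}{C} = \frac{8}{-1118} = 8 \left(- \frac{1}{1118}\right) = - \frac{4}{559}$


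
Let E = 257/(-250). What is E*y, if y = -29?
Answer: 7453/250 ≈ 29.812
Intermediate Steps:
E = -257/250 (E = 257*(-1/250) = -257/250 ≈ -1.0280)
E*y = -257/250*(-29) = 7453/250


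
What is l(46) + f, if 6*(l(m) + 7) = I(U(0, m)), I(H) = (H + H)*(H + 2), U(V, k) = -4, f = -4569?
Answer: -13720/3 ≈ -4573.3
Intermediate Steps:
I(H) = 2*H*(2 + H) (I(H) = (2*H)*(2 + H) = 2*H*(2 + H))
l(m) = -13/3 (l(m) = -7 + (2*(-4)*(2 - 4))/6 = -7 + (2*(-4)*(-2))/6 = -7 + (1/6)*16 = -7 + 8/3 = -13/3)
l(46) + f = -13/3 - 4569 = -13720/3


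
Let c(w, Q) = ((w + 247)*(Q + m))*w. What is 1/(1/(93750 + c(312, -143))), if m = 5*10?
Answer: -16126194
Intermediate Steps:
m = 50
c(w, Q) = w*(50 + Q)*(247 + w) (c(w, Q) = ((w + 247)*(Q + 50))*w = ((247 + w)*(50 + Q))*w = ((50 + Q)*(247 + w))*w = w*(50 + Q)*(247 + w))
1/(1/(93750 + c(312, -143))) = 1/(1/(93750 + 312*(12350 + 50*312 + 247*(-143) - 143*312))) = 1/(1/(93750 + 312*(12350 + 15600 - 35321 - 44616))) = 1/(1/(93750 + 312*(-51987))) = 1/(1/(93750 - 16219944)) = 1/(1/(-16126194)) = 1/(-1/16126194) = -16126194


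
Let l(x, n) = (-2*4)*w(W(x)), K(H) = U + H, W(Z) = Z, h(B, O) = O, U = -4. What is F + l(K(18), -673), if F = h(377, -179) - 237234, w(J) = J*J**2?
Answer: -259365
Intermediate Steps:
w(J) = J**3
K(H) = -4 + H
l(x, n) = -8*x**3 (l(x, n) = (-2*4)*x**3 = -8*x**3)
F = -237413 (F = -179 - 237234 = -237413)
F + l(K(18), -673) = -237413 - 8*(-4 + 18)**3 = -237413 - 8*14**3 = -237413 - 8*2744 = -237413 - 21952 = -259365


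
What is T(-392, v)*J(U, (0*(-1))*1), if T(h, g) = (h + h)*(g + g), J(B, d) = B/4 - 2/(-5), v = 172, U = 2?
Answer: -1213632/5 ≈ -2.4273e+5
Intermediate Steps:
J(B, d) = ⅖ + B/4 (J(B, d) = B*(¼) - 2*(-⅕) = B/4 + ⅖ = ⅖ + B/4)
T(h, g) = 4*g*h (T(h, g) = (2*h)*(2*g) = 4*g*h)
T(-392, v)*J(U, (0*(-1))*1) = (4*172*(-392))*(⅖ + (¼)*2) = -269696*(⅖ + ½) = -269696*9/10 = -1213632/5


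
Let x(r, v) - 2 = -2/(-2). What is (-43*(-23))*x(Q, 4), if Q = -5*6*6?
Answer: 2967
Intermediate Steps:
Q = -180 (Q = -30*6 = -180)
x(r, v) = 3 (x(r, v) = 2 - 2/(-2) = 2 - 2*(-1/2) = 2 + 1 = 3)
(-43*(-23))*x(Q, 4) = -43*(-23)*3 = 989*3 = 2967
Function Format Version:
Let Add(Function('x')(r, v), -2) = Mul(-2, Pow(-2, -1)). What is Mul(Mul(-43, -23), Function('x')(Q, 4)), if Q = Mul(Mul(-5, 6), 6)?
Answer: 2967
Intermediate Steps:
Q = -180 (Q = Mul(-30, 6) = -180)
Function('x')(r, v) = 3 (Function('x')(r, v) = Add(2, Mul(-2, Pow(-2, -1))) = Add(2, Mul(-2, Rational(-1, 2))) = Add(2, 1) = 3)
Mul(Mul(-43, -23), Function('x')(Q, 4)) = Mul(Mul(-43, -23), 3) = Mul(989, 3) = 2967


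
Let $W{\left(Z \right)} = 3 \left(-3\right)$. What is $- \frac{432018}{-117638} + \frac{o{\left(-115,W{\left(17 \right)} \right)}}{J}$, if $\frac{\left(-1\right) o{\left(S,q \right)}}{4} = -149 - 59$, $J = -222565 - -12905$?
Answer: $\frac{11309877383}{3082997885} \approx 3.6685$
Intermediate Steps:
$W{\left(Z \right)} = -9$
$J = -209660$ ($J = -222565 + 12905 = -209660$)
$o{\left(S,q \right)} = 832$ ($o{\left(S,q \right)} = - 4 \left(-149 - 59\right) = \left(-4\right) \left(-208\right) = 832$)
$- \frac{432018}{-117638} + \frac{o{\left(-115,W{\left(17 \right)} \right)}}{J} = - \frac{432018}{-117638} + \frac{832}{-209660} = \left(-432018\right) \left(- \frac{1}{117638}\right) + 832 \left(- \frac{1}{209660}\right) = \frac{216009}{58819} - \frac{208}{52415} = \frac{11309877383}{3082997885}$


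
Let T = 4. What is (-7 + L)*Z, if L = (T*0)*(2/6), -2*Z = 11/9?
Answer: 77/18 ≈ 4.2778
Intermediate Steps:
Z = -11/18 (Z = -11/(2*9) = -½*11/9 = -11/18 ≈ -0.61111)
L = 0 (L = (4*0)*(2/6) = 0*(2*(⅙)) = 0*(⅓) = 0)
(-7 + L)*Z = (-7 + 0)*(-11/18) = -7*(-11/18) = 77/18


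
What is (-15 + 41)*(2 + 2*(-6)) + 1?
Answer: -259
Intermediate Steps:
(-15 + 41)*(2 + 2*(-6)) + 1 = 26*(2 - 12) + 1 = 26*(-10) + 1 = -260 + 1 = -259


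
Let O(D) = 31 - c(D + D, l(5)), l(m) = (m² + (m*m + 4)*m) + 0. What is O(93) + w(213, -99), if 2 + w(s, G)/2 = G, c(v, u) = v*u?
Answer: -31791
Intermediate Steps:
l(m) = m² + m*(4 + m²) (l(m) = (m² + (m² + 4)*m) + 0 = (m² + (4 + m²)*m) + 0 = (m² + m*(4 + m²)) + 0 = m² + m*(4 + m²))
c(v, u) = u*v
w(s, G) = -4 + 2*G
O(D) = 31 - 340*D (O(D) = 31 - 5*(4 + 5 + 5²)*(D + D) = 31 - 5*(4 + 5 + 25)*2*D = 31 - 5*34*2*D = 31 - 170*2*D = 31 - 340*D)
O(93) + w(213, -99) = (31 - 340*93) + (-4 + 2*(-99)) = (31 - 31620) + (-4 - 198) = -31589 - 202 = -31791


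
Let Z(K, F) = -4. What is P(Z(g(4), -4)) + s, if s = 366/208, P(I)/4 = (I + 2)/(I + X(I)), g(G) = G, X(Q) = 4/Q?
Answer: 1747/520 ≈ 3.3596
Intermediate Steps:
P(I) = 4*(2 + I)/(I + 4/I) (P(I) = 4*((I + 2)/(I + 4/I)) = 4*((2 + I)/(I + 4/I)) = 4*(2 + I)/(I + 4/I))
s = 183/104 (s = 366*(1/208) = 183/104 ≈ 1.7596)
P(Z(g(4), -4)) + s = 4*(-4)*(2 - 4)/(4 + (-4)²) + 183/104 = 4*(-4)*(-2)/(4 + 16) + 183/104 = 4*(-4)*(-2)/20 + 183/104 = 4*(-4)*(1/20)*(-2) + 183/104 = 8/5 + 183/104 = 1747/520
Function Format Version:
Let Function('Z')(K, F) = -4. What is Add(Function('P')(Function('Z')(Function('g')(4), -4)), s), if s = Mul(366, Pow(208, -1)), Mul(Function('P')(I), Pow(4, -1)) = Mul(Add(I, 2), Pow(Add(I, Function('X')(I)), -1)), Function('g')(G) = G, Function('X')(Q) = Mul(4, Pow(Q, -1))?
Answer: Rational(1747, 520) ≈ 3.3596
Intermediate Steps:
Function('P')(I) = Mul(4, Pow(Add(I, Mul(4, Pow(I, -1))), -1), Add(2, I)) (Function('P')(I) = Mul(4, Mul(Add(I, 2), Pow(Add(I, Mul(4, Pow(I, -1))), -1))) = Mul(4, Mul(Add(2, I), Pow(Add(I, Mul(4, Pow(I, -1))), -1))) = Mul(4, Mul(Pow(Add(I, Mul(4, Pow(I, -1))), -1), Add(2, I))) = Mul(4, Pow(Add(I, Mul(4, Pow(I, -1))), -1), Add(2, I)))
s = Rational(183, 104) (s = Mul(366, Rational(1, 208)) = Rational(183, 104) ≈ 1.7596)
Add(Function('P')(Function('Z')(Function('g')(4), -4)), s) = Add(Mul(4, -4, Pow(Add(4, Pow(-4, 2)), -1), Add(2, -4)), Rational(183, 104)) = Add(Mul(4, -4, Pow(Add(4, 16), -1), -2), Rational(183, 104)) = Add(Mul(4, -4, Pow(20, -1), -2), Rational(183, 104)) = Add(Mul(4, -4, Rational(1, 20), -2), Rational(183, 104)) = Add(Rational(8, 5), Rational(183, 104)) = Rational(1747, 520)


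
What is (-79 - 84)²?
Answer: 26569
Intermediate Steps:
(-79 - 84)² = (-163)² = 26569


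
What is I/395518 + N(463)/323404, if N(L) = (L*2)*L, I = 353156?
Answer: 70946414827/31978025818 ≈ 2.2186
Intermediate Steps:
N(L) = 2*L² (N(L) = (2*L)*L = 2*L²)
I/395518 + N(463)/323404 = 353156/395518 + (2*463²)/323404 = 353156*(1/395518) + (2*214369)*(1/323404) = 176578/197759 + 428738*(1/323404) = 176578/197759 + 214369/161702 = 70946414827/31978025818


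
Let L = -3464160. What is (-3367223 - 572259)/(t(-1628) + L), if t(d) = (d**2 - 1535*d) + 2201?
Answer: -3939482/1687405 ≈ -2.3346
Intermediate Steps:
t(d) = 2201 + d**2 - 1535*d
(-3367223 - 572259)/(t(-1628) + L) = (-3367223 - 572259)/((2201 + (-1628)**2 - 1535*(-1628)) - 3464160) = -3939482/((2201 + 2650384 + 2498980) - 3464160) = -3939482/(5151565 - 3464160) = -3939482/1687405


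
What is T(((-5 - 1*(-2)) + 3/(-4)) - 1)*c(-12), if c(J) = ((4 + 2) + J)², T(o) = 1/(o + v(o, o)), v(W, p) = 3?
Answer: -144/7 ≈ -20.571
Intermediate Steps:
T(o) = 1/(3 + o) (T(o) = 1/(o + 3) = 1/(3 + o))
c(J) = (6 + J)²
T(((-5 - 1*(-2)) + 3/(-4)) - 1)*c(-12) = (6 - 12)²/(3 + (((-5 - 1*(-2)) + 3/(-4)) - 1)) = (-6)²/(3 + (((-5 + 2) + 3*(-¼)) - 1)) = 36/(3 + ((-3 - ¾) - 1)) = 36/(3 + (-15/4 - 1)) = 36/(3 - 19/4) = 36/(-7/4) = -4/7*36 = -144/7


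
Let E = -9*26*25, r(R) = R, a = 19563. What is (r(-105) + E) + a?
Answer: 13608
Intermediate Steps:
E = -5850 (E = -234*25 = -5850)
(r(-105) + E) + a = (-105 - 5850) + 19563 = -5955 + 19563 = 13608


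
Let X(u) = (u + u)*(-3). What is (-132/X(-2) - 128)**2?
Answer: 19321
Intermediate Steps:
X(u) = -6*u (X(u) = (2*u)*(-3) = -6*u)
(-132/X(-2) - 128)**2 = (-132/((-6*(-2))) - 128)**2 = (-132/12 - 128)**2 = (-132*1/12 - 128)**2 = (-11 - 128)**2 = (-139)**2 = 19321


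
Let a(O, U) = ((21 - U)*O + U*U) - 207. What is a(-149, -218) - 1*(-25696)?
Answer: 37402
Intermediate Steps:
a(O, U) = -207 + U² + O*(21 - U) (a(O, U) = (O*(21 - U) + U²) - 207 = (U² + O*(21 - U)) - 207 = -207 + U² + O*(21 - U))
a(-149, -218) - 1*(-25696) = (-207 + (-218)² + 21*(-149) - 1*(-149)*(-218)) - 1*(-25696) = (-207 + 47524 - 3129 - 32482) + 25696 = 11706 + 25696 = 37402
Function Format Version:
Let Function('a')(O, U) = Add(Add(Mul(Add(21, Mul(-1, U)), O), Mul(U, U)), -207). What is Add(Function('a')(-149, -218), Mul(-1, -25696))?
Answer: 37402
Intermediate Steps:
Function('a')(O, U) = Add(-207, Pow(U, 2), Mul(O, Add(21, Mul(-1, U)))) (Function('a')(O, U) = Add(Add(Mul(O, Add(21, Mul(-1, U))), Pow(U, 2)), -207) = Add(Add(Pow(U, 2), Mul(O, Add(21, Mul(-1, U)))), -207) = Add(-207, Pow(U, 2), Mul(O, Add(21, Mul(-1, U)))))
Add(Function('a')(-149, -218), Mul(-1, -25696)) = Add(Add(-207, Pow(-218, 2), Mul(21, -149), Mul(-1, -149, -218)), Mul(-1, -25696)) = Add(Add(-207, 47524, -3129, -32482), 25696) = Add(11706, 25696) = 37402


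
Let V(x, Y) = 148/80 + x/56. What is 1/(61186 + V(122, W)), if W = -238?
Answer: 35/2141651 ≈ 1.6343e-5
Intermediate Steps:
V(x, Y) = 37/20 + x/56 (V(x, Y) = 148*(1/80) + x*(1/56) = 37/20 + x/56)
1/(61186 + V(122, W)) = 1/(61186 + (37/20 + (1/56)*122)) = 1/(61186 + (37/20 + 61/28)) = 1/(61186 + 141/35) = 1/(2141651/35) = 35/2141651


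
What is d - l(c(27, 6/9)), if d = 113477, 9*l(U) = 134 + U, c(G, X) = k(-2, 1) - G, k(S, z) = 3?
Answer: 1021183/9 ≈ 1.1346e+5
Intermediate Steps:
c(G, X) = 3 - G
l(U) = 134/9 + U/9 (l(U) = (134 + U)/9 = 134/9 + U/9)
d - l(c(27, 6/9)) = 113477 - (134/9 + (3 - 1*27)/9) = 113477 - (134/9 + (3 - 27)/9) = 113477 - (134/9 + (⅑)*(-24)) = 113477 - (134/9 - 8/3) = 113477 - 1*110/9 = 113477 - 110/9 = 1021183/9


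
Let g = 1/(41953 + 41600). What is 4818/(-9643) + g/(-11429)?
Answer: -4600839437509/9208363346391 ≈ -0.49964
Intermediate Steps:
g = 1/83553 ≈ 1.1968e-5
4818/(-9643) + g/(-11429) = 4818/(-9643) + (1/83553)/(-11429) = 4818*(-1/9643) + (1/83553)*(-1/11429) = -4818/9643 - 1/954927237 = -4600839437509/9208363346391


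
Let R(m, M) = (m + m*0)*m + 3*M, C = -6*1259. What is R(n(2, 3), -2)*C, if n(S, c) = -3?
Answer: -22662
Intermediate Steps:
C = -7554
R(m, M) = m² + 3*M (R(m, M) = (m + 0)*m + 3*M = m*m + 3*M = m² + 3*M)
R(n(2, 3), -2)*C = ((-3)² + 3*(-2))*(-7554) = (9 - 6)*(-7554) = 3*(-7554) = -22662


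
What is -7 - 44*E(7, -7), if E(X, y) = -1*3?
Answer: 125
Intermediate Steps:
E(X, y) = -3
-7 - 44*E(7, -7) = -7 - 44*(-3) = -7 + 132 = 125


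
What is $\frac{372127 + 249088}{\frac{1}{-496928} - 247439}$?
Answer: $- \frac{308699127520}{122959367393} \approx -2.5106$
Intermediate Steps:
$\frac{372127 + 249088}{\frac{1}{-496928} - 247439} = \frac{621215}{- \frac{1}{496928} - 247439} = \frac{621215}{- \frac{122959367393}{496928}} = 621215 \left(- \frac{496928}{122959367393}\right) = - \frac{308699127520}{122959367393}$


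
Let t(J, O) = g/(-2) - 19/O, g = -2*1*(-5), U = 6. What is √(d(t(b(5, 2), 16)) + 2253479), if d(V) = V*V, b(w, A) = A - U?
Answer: 5*√23076017/16 ≈ 1501.2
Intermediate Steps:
g = 10 (g = -2*(-5) = 10)
b(w, A) = -6 + A (b(w, A) = A - 1*6 = A - 6 = -6 + A)
t(J, O) = -5 - 19/O (t(J, O) = 10/(-2) - 19/O = 10*(-½) - 19/O = -5 - 19/O)
d(V) = V²
√(d(t(b(5, 2), 16)) + 2253479) = √((-5 - 19/16)² + 2253479) = √((-99/16)² + 2253479) = √(9801/256 + 2253479) = √(576900425/256) = 5*√23076017/16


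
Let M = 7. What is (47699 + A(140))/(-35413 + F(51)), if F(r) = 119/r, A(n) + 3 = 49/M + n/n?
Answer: -17889/13279 ≈ -1.3472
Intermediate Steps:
A(n) = 5 (A(n) = -3 + (49/7 + n/n) = -3 + (49*(⅐) + 1) = -3 + (7 + 1) = -3 + 8 = 5)
(47699 + A(140))/(-35413 + F(51)) = (47699 + 5)/(-35413 + 119/51) = 47704/(-35413 + 119*(1/51)) = 47704/(-35413 + 7/3) = 47704/(-106232/3) = 47704*(-3/106232) = -17889/13279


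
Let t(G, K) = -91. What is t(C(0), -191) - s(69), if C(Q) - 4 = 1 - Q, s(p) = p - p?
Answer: -91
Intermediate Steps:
s(p) = 0
C(Q) = 5 - Q (C(Q) = 4 + (1 - Q) = 5 - Q)
t(C(0), -191) - s(69) = -91 - 1*0 = -91 + 0 = -91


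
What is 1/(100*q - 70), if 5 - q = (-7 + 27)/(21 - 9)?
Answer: 3/790 ≈ 0.0037975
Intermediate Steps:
q = 10/3 (q = 5 - (-7 + 27)/(21 - 9) = 5 - 20/12 = 5 - 1*5/3 = 5 - 5/3 = 10/3 ≈ 3.3333)
1/(100*q - 70) = 1/(100*(10/3) - 70) = 1/(1000/3 - 70) = 1/(790/3) = 3/790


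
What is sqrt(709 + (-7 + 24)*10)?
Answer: sqrt(879) ≈ 29.648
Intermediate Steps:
sqrt(709 + (-7 + 24)*10) = sqrt(709 + 17*10) = sqrt(709 + 170) = sqrt(879)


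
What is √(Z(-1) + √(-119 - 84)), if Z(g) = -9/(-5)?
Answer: √(45 + 25*I*√203)/5 ≈ 2.8426 + 2.5061*I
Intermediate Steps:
Z(g) = 9/5 (Z(g) = -9*(-⅕) = 9/5)
√(Z(-1) + √(-119 - 84)) = √(9/5 + √(-119 - 84)) = √(9/5 + √(-203)) = √(9/5 + I*√203)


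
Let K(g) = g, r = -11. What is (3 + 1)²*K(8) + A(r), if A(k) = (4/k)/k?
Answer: 15492/121 ≈ 128.03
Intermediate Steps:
A(k) = 4/k²
(3 + 1)²*K(8) + A(r) = (3 + 1)²*8 + 4/(-11)² = 4²*8 + 4*(1/121) = 16*8 + 4/121 = 128 + 4/121 = 15492/121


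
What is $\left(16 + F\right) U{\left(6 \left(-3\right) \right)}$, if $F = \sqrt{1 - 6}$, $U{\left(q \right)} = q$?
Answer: $-288 - 18 i \sqrt{5} \approx -288.0 - 40.249 i$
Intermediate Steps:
$F = i \sqrt{5}$ ($F = \sqrt{-5} = i \sqrt{5} \approx 2.2361 i$)
$\left(16 + F\right) U{\left(6 \left(-3\right) \right)} = \left(16 + i \sqrt{5}\right) 6 \left(-3\right) = \left(16 + i \sqrt{5}\right) \left(-18\right) = -288 - 18 i \sqrt{5}$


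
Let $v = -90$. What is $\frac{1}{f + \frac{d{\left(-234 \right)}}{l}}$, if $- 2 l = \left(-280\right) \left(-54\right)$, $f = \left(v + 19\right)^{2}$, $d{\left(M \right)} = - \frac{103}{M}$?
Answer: $\frac{1769040}{8917730537} \approx 0.00019837$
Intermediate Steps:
$f = 5041$ ($f = \left(-90 + 19\right)^{2} = \left(-71\right)^{2} = 5041$)
$l = -7560$ ($l = - \frac{\left(-280\right) \left(-54\right)}{2} = \left(- \frac{1}{2}\right) 15120 = -7560$)
$\frac{1}{f + \frac{d{\left(-234 \right)}}{l}} = \frac{1}{5041 + \frac{\left(-103\right) \frac{1}{-234}}{-7560}} = \frac{1}{5041 + \left(-103\right) \left(- \frac{1}{234}\right) \left(- \frac{1}{7560}\right)} = \frac{1}{5041 + \frac{103}{234} \left(- \frac{1}{7560}\right)} = \frac{1}{5041 - \frac{103}{1769040}} = \frac{1}{\frac{8917730537}{1769040}} = \frac{1769040}{8917730537}$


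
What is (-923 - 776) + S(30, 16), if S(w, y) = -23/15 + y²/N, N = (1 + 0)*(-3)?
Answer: -26788/15 ≈ -1785.9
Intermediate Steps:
N = -3 (N = 1*(-3) = -3)
S(w, y) = -23/15 - y²/3 (S(w, y) = -23/15 + y²/(-3) = -23*1/15 + y²*(-⅓) = -23/15 - y²/3)
(-923 - 776) + S(30, 16) = (-923 - 776) + (-23/15 - ⅓*16²) = -1699 + (-23/15 - ⅓*256) = -1699 + (-23/15 - 256/3) = -1699 - 1303/15 = -26788/15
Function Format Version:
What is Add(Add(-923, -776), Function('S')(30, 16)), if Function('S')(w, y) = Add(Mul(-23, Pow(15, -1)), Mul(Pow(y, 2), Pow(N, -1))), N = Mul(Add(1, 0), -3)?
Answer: Rational(-26788, 15) ≈ -1785.9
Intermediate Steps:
N = -3 (N = Mul(1, -3) = -3)
Function('S')(w, y) = Add(Rational(-23, 15), Mul(Rational(-1, 3), Pow(y, 2))) (Function('S')(w, y) = Add(Mul(-23, Pow(15, -1)), Mul(Pow(y, 2), Pow(-3, -1))) = Add(Mul(-23, Rational(1, 15)), Mul(Pow(y, 2), Rational(-1, 3))) = Add(Rational(-23, 15), Mul(Rational(-1, 3), Pow(y, 2))))
Add(Add(-923, -776), Function('S')(30, 16)) = Add(Add(-923, -776), Add(Rational(-23, 15), Mul(Rational(-1, 3), Pow(16, 2)))) = Add(-1699, Add(Rational(-23, 15), Mul(Rational(-1, 3), 256))) = Add(-1699, Add(Rational(-23, 15), Rational(-256, 3))) = Add(-1699, Rational(-1303, 15)) = Rational(-26788, 15)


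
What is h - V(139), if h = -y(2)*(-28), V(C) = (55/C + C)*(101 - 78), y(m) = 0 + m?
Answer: -437864/139 ≈ -3150.1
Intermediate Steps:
y(m) = m
V(C) = 23*C + 1265/C (V(C) = (C + 55/C)*23 = 23*C + 1265/C)
h = 56 (h = -1*2*(-28) = -2*(-28) = 56)
h - V(139) = 56 - (23*139 + 1265/139) = 56 - (3197 + 1265*(1/139)) = 56 - (3197 + 1265/139) = 56 - 1*445648/139 = 56 - 445648/139 = -437864/139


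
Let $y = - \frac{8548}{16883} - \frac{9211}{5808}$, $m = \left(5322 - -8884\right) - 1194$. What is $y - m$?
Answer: $- \frac{1276115865665}{98056464} \approx -13014.0$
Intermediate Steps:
$m = 13012$ ($m = \left(5322 + 8884\right) - 1194 = 14206 - 1194 = 13012$)
$y = - \frac{205156097}{98056464}$ ($y = \left(-8548\right) \frac{1}{16883} - \frac{9211}{5808} = - \frac{8548}{16883} - \frac{9211}{5808} = - \frac{205156097}{98056464} \approx -2.0922$)
$y - m = - \frac{205156097}{98056464} - 13012 = - \frac{1276115865665}{98056464}$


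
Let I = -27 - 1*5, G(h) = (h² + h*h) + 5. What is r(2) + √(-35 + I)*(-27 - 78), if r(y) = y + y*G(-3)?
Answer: 48 - 105*I*√67 ≈ 48.0 - 859.46*I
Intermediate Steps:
G(h) = 5 + 2*h² (G(h) = (h² + h²) + 5 = 2*h² + 5 = 5 + 2*h²)
r(y) = 24*y (r(y) = y + y*(5 + 2*(-3)²) = y + y*(5 + 2*9) = y + y*(5 + 18) = y + y*23 = y + 23*y = 24*y)
I = -32 (I = -27 - 5 = -32)
r(2) + √(-35 + I)*(-27 - 78) = 24*2 + √(-35 - 32)*(-27 - 78) = 48 + √(-67)*(-105) = 48 + (I*√67)*(-105) = 48 - 105*I*√67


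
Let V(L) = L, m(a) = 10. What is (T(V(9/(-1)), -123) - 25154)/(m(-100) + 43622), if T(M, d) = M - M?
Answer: -12577/21816 ≈ -0.57650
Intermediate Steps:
T(M, d) = 0
(T(V(9/(-1)), -123) - 25154)/(m(-100) + 43622) = (0 - 25154)/(10 + 43622) = -25154/43632 = -25154*1/43632 = -12577/21816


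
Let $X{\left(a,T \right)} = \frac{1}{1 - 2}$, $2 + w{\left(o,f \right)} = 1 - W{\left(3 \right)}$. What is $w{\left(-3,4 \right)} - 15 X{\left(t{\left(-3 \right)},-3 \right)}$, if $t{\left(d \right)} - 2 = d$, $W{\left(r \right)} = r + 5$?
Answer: $6$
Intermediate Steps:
$W{\left(r \right)} = 5 + r$
$t{\left(d \right)} = 2 + d$
$w{\left(o,f \right)} = -9$ ($w{\left(o,f \right)} = -2 + \left(1 - \left(5 + 3\right)\right) = -2 + \left(1 - 8\right) = -2 - 7 = -9$)
$X{\left(a,T \right)} = -1$ ($X{\left(a,T \right)} = \frac{1}{-1} = -1$)
$w{\left(-3,4 \right)} - 15 X{\left(t{\left(-3 \right)},-3 \right)} = -9 - -15 = -9 + 15 = 6$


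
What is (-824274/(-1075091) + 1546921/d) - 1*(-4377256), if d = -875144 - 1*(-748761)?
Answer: 594750334197775499/135873225853 ≈ 4.3772e+6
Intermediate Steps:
d = -126383 (d = -875144 + 748761 = -126383)
(-824274/(-1075091) + 1546921/d) - 1*(-4377256) = (-824274/(-1075091) + 1546921/(-126383)) - 1*(-4377256) = (-824274*(-1/1075091) + 1546921*(-1/126383)) + 4377256 = (824274/1075091 - 1546921/126383) + 4377256 = -1558906623869/135873225853 + 4377256 = 594750334197775499/135873225853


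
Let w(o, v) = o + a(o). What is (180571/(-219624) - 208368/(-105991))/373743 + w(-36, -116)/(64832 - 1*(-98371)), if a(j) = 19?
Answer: -47851938706268597/473291534977460771112 ≈ -0.00010110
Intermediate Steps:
w(o, v) = 19 + o (w(o, v) = o + 19 = 19 + o)
(180571/(-219624) - 208368/(-105991))/373743 + w(-36, -116)/(64832 - 1*(-98371)) = (180571/(-219624) - 208368/(-105991))/373743 + (19 - 36)/(64832 - 1*(-98371)) = (180571*(-1/219624) - 208368*(-1/105991))*(1/373743) - 17/(64832 + 98371) = (-180571/219624 + 208368/105991)*(1/373743) - 17/163203 = (26623712771/23278167384)*(1/373743) - 17*1/163203 = 26623712771/8700052112598312 - 17/163203 = -47851938706268597/473291534977460771112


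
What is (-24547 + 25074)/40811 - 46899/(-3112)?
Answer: 1915635113/127003832 ≈ 15.083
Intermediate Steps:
(-24547 + 25074)/40811 - 46899/(-3112) = 527*(1/40811) - 46899*(-1/3112) = 527/40811 + 46899/3112 = 1915635113/127003832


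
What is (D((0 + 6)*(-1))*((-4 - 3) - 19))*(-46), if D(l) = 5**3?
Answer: 149500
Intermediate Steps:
D(l) = 125
(D((0 + 6)*(-1))*((-4 - 3) - 19))*(-46) = (125*((-4 - 3) - 19))*(-46) = (125*(-7 - 19))*(-46) = (125*(-26))*(-46) = -3250*(-46) = 149500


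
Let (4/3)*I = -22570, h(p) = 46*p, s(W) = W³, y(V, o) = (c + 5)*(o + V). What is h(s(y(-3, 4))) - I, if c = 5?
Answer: 125855/2 ≈ 62928.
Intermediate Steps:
y(V, o) = 10*V + 10*o (y(V, o) = (5 + 5)*(o + V) = 10*(V + o) = 10*V + 10*o)
I = -33855/2 (I = (¾)*(-22570) = -33855/2 ≈ -16928.)
h(s(y(-3, 4))) - I = 46*(10*(-3) + 10*4)³ - 1*(-33855/2) = 46*(-30 + 40)³ + 33855/2 = 46*10³ + 33855/2 = 46*1000 + 33855/2 = 46000 + 33855/2 = 125855/2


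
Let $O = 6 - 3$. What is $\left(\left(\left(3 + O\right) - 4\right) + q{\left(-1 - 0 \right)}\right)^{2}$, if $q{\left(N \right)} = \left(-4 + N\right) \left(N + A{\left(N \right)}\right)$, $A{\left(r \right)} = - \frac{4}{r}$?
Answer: $169$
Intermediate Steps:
$q{\left(N \right)} = \left(-4 + N\right) \left(N - \frac{4}{N}\right)$
$O = 3$
$\left(\left(\left(3 + O\right) - 4\right) + q{\left(-1 - 0 \right)}\right)^{2} = \left(\left(\left(3 + 3\right) - 4\right) - \left(4 - \left(-1 - 0\right)^{2} - \frac{16}{-1 - 0} + 4 \left(-1 - 0\right)\right)\right)^{2} = \left(\left(6 - 4\right) - \left(4 - \left(-1 + 0\right)^{2} - \frac{16}{-1 + 0} + 4 \left(-1 + 0\right)\right)\right)^{2} = \left(2 + \left(-4 + \left(-1\right)^{2} - -4 + \frac{16}{-1}\right)\right)^{2} = \left(2 + \left(-4 + 1 + 4 + 16 \left(-1\right)\right)\right)^{2} = \left(2 + \left(-4 + 1 + 4 - 16\right)\right)^{2} = \left(2 - 15\right)^{2} = \left(-13\right)^{2} = 169$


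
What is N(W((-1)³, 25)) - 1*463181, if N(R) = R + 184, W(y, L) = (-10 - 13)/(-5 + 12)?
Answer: -3241002/7 ≈ -4.6300e+5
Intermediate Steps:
W(y, L) = -23/7
N(R) = 184 + R
N(W((-1)³, 25)) - 1*463181 = (184 - 23/7) - 1*463181 = 1265/7 - 463181 = -3241002/7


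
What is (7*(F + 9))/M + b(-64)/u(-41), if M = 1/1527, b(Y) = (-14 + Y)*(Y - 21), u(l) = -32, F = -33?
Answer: -4107891/16 ≈ -2.5674e+5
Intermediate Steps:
b(Y) = (-21 + Y)*(-14 + Y) (b(Y) = (-14 + Y)*(-21 + Y) = (-21 + Y)*(-14 + Y))
M = 1/1527 ≈ 0.00065488
(7*(F + 9))/M + b(-64)/u(-41) = (7*(-33 + 9))/(1/1527) + (294 + (-64)**2 - 35*(-64))/(-32) = (7*(-24))*1527 + (294 + 4096 + 2240)*(-1/32) = -168*1527 + 6630*(-1/32) = -256536 - 3315/16 = -4107891/16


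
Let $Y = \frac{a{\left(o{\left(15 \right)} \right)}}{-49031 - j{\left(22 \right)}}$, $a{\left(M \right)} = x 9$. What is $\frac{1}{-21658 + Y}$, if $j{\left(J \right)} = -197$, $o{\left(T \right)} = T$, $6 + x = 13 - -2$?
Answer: $- \frac{5426}{117516317} \approx -4.6172 \cdot 10^{-5}$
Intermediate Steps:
$x = 9$ ($x = -6 + \left(13 - -2\right) = -6 + \left(13 + 2\right) = -6 + 15 = 9$)
$a{\left(M \right)} = 81$ ($a{\left(M \right)} = 9 \cdot 9 = 81$)
$Y = - \frac{9}{5426}$ ($Y = \frac{81}{-49031 - -197} = \frac{81}{-49031 + 197} = \frac{81}{-48834} = 81 \left(- \frac{1}{48834}\right) = - \frac{9}{5426} \approx -0.0016587$)
$\frac{1}{-21658 + Y} = \frac{1}{-21658 - \frac{9}{5426}} = \frac{1}{- \frac{117516317}{5426}} = - \frac{5426}{117516317}$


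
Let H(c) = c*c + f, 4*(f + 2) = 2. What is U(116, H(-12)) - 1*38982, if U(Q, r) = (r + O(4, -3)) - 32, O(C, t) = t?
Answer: -77749/2 ≈ -38875.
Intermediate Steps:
f = -3/2 (f = -2 + (1/4)*2 = -2 + 1/2 = -3/2 ≈ -1.5000)
H(c) = -3/2 + c**2 (H(c) = c*c - 3/2 = c**2 - 3/2 = -3/2 + c**2)
U(Q, r) = -35 + r (U(Q, r) = (r - 3) - 32 = (-3 + r) - 32 = -35 + r)
U(116, H(-12)) - 1*38982 = (-35 + (-3/2 + (-12)**2)) - 1*38982 = (-35 + (-3/2 + 144)) - 38982 = (-35 + 285/2) - 38982 = 215/2 - 38982 = -77749/2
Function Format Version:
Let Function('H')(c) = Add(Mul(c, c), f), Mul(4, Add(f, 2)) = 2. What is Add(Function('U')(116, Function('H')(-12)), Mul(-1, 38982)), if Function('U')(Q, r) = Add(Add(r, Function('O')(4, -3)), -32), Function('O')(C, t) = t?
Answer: Rational(-77749, 2) ≈ -38875.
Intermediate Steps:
f = Rational(-3, 2) (f = Add(-2, Mul(Rational(1, 4), 2)) = Add(-2, Rational(1, 2)) = Rational(-3, 2) ≈ -1.5000)
Function('H')(c) = Add(Rational(-3, 2), Pow(c, 2)) (Function('H')(c) = Add(Mul(c, c), Rational(-3, 2)) = Add(Pow(c, 2), Rational(-3, 2)) = Add(Rational(-3, 2), Pow(c, 2)))
Function('U')(Q, r) = Add(-35, r) (Function('U')(Q, r) = Add(Add(r, -3), -32) = Add(Add(-3, r), -32) = Add(-35, r))
Add(Function('U')(116, Function('H')(-12)), Mul(-1, 38982)) = Add(Add(-35, Add(Rational(-3, 2), Pow(-12, 2))), Mul(-1, 38982)) = Add(Add(-35, Add(Rational(-3, 2), 144)), -38982) = Add(Add(-35, Rational(285, 2)), -38982) = Add(Rational(215, 2), -38982) = Rational(-77749, 2)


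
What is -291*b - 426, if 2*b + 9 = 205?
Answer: -28944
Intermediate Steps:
b = 98 (b = -9/2 + (½)*205 = -9/2 + 205/2 = 98)
-291*b - 426 = -291*98 - 426 = -28518 - 426 = -28944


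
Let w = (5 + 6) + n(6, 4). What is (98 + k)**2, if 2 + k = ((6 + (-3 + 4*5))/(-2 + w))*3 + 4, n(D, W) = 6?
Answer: 273529/25 ≈ 10941.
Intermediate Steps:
w = 17 (w = (5 + 6) + 6 = 11 + 6 = 17)
k = 33/5 (k = -2 + (((6 + (-3 + 4*5))/(-2 + 17))*3 + 4) = -2 + (((6 + (-3 + 20))/15)*3 + 4) = -2 + (((6 + 17)*(1/15))*3 + 4) = -2 + ((23*(1/15))*3 + 4) = -2 + ((23/15)*3 + 4) = -2 + (23/5 + 4) = -2 + 43/5 = 33/5 ≈ 6.6000)
(98 + k)**2 = (98 + 33/5)**2 = (523/5)**2 = 273529/25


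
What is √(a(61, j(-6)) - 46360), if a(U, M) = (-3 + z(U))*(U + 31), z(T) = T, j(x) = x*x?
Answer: 8*I*√641 ≈ 202.54*I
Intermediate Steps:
j(x) = x²
a(U, M) = (-3 + U)*(31 + U) (a(U, M) = (-3 + U)*(U + 31) = (-3 + U)*(31 + U))
√(a(61, j(-6)) - 46360) = √((-93 + 61² + 28*61) - 46360) = √((-93 + 3721 + 1708) - 46360) = √(5336 - 46360) = √(-41024) = 8*I*√641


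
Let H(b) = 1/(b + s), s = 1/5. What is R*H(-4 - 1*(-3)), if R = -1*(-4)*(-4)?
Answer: 20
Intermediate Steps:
s = ⅕ (s = 1*(⅕) = ⅕ ≈ 0.20000)
H(b) = 1/(⅕ + b) (H(b) = 1/(b + ⅕) = 1/(⅕ + b))
R = -16 (R = 4*(-4) = -16)
R*H(-4 - 1*(-3)) = -80/(1 + 5*(-4 - 1*(-3))) = -80/(1 + 5*(-4 + 3)) = -80/(1 + 5*(-1)) = -80/(1 - 5) = -80/(-4) = -80*(-1)/4 = -16*(-5/4) = 20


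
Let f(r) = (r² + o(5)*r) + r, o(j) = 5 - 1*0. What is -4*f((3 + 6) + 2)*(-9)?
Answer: 6732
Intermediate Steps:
o(j) = 5 (o(j) = 5 + 0 = 5)
f(r) = r² + 6*r (f(r) = (r² + 5*r) + r = r² + 6*r)
-4*f((3 + 6) + 2)*(-9) = -4*((3 + 6) + 2)*(6 + ((3 + 6) + 2))*(-9) = -4*(9 + 2)*(6 + (9 + 2))*(-9) = -44*(6 + 11)*(-9) = -44*17*(-9) = -4*187*(-9) = -748*(-9) = 6732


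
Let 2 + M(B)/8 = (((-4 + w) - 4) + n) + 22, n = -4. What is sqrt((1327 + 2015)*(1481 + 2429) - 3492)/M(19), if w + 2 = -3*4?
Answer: -sqrt(816483)/12 ≈ -75.300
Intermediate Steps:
w = -14 (w = -2 - 3*4 = -2 - 12 = -14)
M(B) = -48 (M(B) = -16 + 8*((((-4 - 14) - 4) - 4) + 22) = -16 + 8*(((-18 - 4) - 4) + 22) = -16 + 8*((-22 - 4) + 22) = -16 + 8*(-26 + 22) = -16 + 8*(-4) = -16 - 32 = -48)
sqrt((1327 + 2015)*(1481 + 2429) - 3492)/M(19) = sqrt((1327 + 2015)*(1481 + 2429) - 3492)/(-48) = sqrt(3342*3910 - 3492)*(-1/48) = sqrt(13067220 - 3492)*(-1/48) = sqrt(13063728)*(-1/48) = (4*sqrt(816483))*(-1/48) = -sqrt(816483)/12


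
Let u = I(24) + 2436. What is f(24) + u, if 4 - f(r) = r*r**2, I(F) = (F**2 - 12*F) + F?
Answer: -11072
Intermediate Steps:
I(F) = F**2 - 11*F
f(r) = 4 - r**3 (f(r) = 4 - r*r**2 = 4 - r**3)
u = 2748 (u = 24*(-11 + 24) + 2436 = 24*13 + 2436 = 312 + 2436 = 2748)
f(24) + u = (4 - 1*24**3) + 2748 = (4 - 1*13824) + 2748 = (4 - 13824) + 2748 = -13820 + 2748 = -11072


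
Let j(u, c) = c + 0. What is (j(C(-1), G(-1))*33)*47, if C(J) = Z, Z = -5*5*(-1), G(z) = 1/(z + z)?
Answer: -1551/2 ≈ -775.50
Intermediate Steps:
G(z) = 1/(2*z)
Z = 25 (Z = -25*(-1) = 25)
C(J) = 25
j(u, c) = c
(j(C(-1), G(-1))*33)*47 = (((½)/(-1))*33)*47 = (((½)*(-1))*33)*47 = -½*33*47 = -33/2*47 = -1551/2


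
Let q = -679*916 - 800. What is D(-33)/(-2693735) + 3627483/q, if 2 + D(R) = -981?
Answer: -3256955247331/559187061180 ≈ -5.8244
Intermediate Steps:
D(R) = -983 (D(R) = -2 - 981 = -983)
q = -622764 (q = -621964 - 800 = -622764)
D(-33)/(-2693735) + 3627483/q = -983/(-2693735) + 3627483/(-622764) = -983*(-1/2693735) + 3627483*(-1/622764) = 983/2693735 - 1209161/207588 = -3256955247331/559187061180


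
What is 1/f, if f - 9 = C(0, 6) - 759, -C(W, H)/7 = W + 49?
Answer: -1/1093 ≈ -0.00091491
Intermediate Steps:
C(W, H) = -343 - 7*W (C(W, H) = -7*(W + 49) = -7*(49 + W) = -343 - 7*W)
f = -1093 (f = 9 + ((-343 - 7*0) - 759) = 9 + ((-343 + 0) - 759) = 9 + (-343 - 759) = 9 - 1102 = -1093)
1/f = 1/(-1093) = -1/1093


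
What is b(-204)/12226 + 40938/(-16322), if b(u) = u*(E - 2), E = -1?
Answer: -122629731/49888193 ≈ -2.4581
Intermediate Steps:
b(u) = -3*u (b(u) = u*(-1 - 2) = u*(-3) = -3*u)
b(-204)/12226 + 40938/(-16322) = -3*(-204)/12226 + 40938/(-16322) = 612*(1/12226) + 40938*(-1/16322) = 306/6113 - 20469/8161 = -122629731/49888193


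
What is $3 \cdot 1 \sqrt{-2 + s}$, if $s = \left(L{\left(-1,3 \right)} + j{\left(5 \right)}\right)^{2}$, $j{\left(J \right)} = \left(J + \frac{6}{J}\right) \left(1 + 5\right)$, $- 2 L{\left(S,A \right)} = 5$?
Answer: $\frac{3 \sqrt{120209}}{10} \approx 104.01$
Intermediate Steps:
$L{\left(S,A \right)} = - \frac{5}{2}$ ($L{\left(S,A \right)} = \left(- \frac{1}{2}\right) 5 = - \frac{5}{2}$)
$j{\left(J \right)} = 6 J + \frac{36}{J}$ ($j{\left(J \right)} = \left(J + \frac{6}{J}\right) 6 = 6 J + \frac{36}{J}$)
$s = \frac{120409}{100}$ ($s = \left(- \frac{5}{2} + \left(6 \cdot 5 + \frac{36}{5}\right)\right)^{2} = \left(- \frac{5}{2} + \left(30 + 36 \cdot \frac{1}{5}\right)\right)^{2} = \left(- \frac{5}{2} + \left(30 + \frac{36}{5}\right)\right)^{2} = \left(- \frac{5}{2} + \frac{186}{5}\right)^{2} = \left(\frac{347}{10}\right)^{2} = \frac{120409}{100} \approx 1204.1$)
$3 \cdot 1 \sqrt{-2 + s} = 3 \cdot 1 \sqrt{-2 + \frac{120409}{100}} = 3 \sqrt{\frac{120209}{100}} = 3 \frac{\sqrt{120209}}{10} = \frac{3 \sqrt{120209}}{10}$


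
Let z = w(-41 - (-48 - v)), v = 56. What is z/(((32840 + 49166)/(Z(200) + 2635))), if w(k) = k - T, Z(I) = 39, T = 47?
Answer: 21392/41003 ≈ 0.52172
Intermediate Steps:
w(k) = -47 + k (w(k) = k - 1*47 = k - 47 = -47 + k)
z = 16 (z = -47 + (-41 - (-48 - 1*56)) = -47 + (-41 - (-48 - 56)) = -47 + (-41 - 1*(-104)) = -47 + (-41 + 104) = -47 + 63 = 16)
z/(((32840 + 49166)/(Z(200) + 2635))) = 16/(((32840 + 49166)/(39 + 2635))) = 16/((82006/2674)) = 16/((82006*(1/2674))) = 16/(41003/1337) = 16*(1337/41003) = 21392/41003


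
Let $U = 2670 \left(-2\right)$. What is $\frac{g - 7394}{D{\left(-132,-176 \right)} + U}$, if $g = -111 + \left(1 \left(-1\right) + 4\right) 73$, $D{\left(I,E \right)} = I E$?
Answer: $- \frac{3643}{8946} \approx -0.40722$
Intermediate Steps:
$U = -5340$
$D{\left(I,E \right)} = E I$
$g = 108$ ($g = -111 + \left(-1 + 4\right) 73 = -111 + 3 \cdot 73 = -111 + 219 = 108$)
$\frac{g - 7394}{D{\left(-132,-176 \right)} + U} = \frac{108 - 7394}{\left(-176\right) \left(-132\right) - 5340} = - \frac{7286}{23232 - 5340} = - \frac{7286}{17892} = \left(-7286\right) \frac{1}{17892} = - \frac{3643}{8946}$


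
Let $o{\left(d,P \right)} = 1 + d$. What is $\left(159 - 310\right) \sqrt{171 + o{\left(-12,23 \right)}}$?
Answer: $- 604 \sqrt{10} \approx -1910.0$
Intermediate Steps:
$\left(159 - 310\right) \sqrt{171 + o{\left(-12,23 \right)}} = \left(159 - 310\right) \sqrt{171 + \left(1 - 12\right)} = - 151 \sqrt{171 - 11} = - 151 \sqrt{160} = - 151 \cdot 4 \sqrt{10} = - 604 \sqrt{10}$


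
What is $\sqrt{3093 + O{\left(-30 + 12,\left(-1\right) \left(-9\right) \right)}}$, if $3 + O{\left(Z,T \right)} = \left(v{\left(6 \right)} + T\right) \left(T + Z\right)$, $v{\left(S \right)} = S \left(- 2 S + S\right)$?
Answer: $\sqrt{3333} \approx 57.732$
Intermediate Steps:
$v{\left(S \right)} = - S^{2}$ ($v{\left(S \right)} = S \left(- S\right) = - S^{2}$)
$O{\left(Z,T \right)} = -3 + \left(-36 + T\right) \left(T + Z\right)$ ($O{\left(Z,T \right)} = -3 + \left(- 6^{2} + T\right) \left(T + Z\right) = -3 + \left(\left(-1\right) 36 + T\right) \left(T + Z\right) = -3 + \left(-36 + T\right) \left(T + Z\right)$)
$\sqrt{3093 + O{\left(-30 + 12,\left(-1\right) \left(-9\right) \right)}} = \sqrt{3093 - \left(3 - 81 + 36 \left(-30 + 12\right) - \left(-1\right) \left(-9\right) \left(-30 + 12\right) + 36 \left(-1\right) \left(-9\right)\right)} = \sqrt{3093 - \left(-159 - 81\right)} = \sqrt{3093 - -240} = \sqrt{3093 + 240} = \sqrt{3333}$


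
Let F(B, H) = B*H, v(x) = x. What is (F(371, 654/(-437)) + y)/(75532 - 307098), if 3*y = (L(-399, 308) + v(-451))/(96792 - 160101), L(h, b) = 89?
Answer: 23041294762/9609768896517 ≈ 0.0023977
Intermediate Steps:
y = 362/189927 (y = ((89 - 451)/(96792 - 160101))/3 = (-362/(-63309))/3 = (-362*(-1/63309))/3 = (1/3)*(362/63309) = 362/189927 ≈ 0.0019060)
(F(371, 654/(-437)) + y)/(75532 - 307098) = (371*(654/(-437)) + 362/189927)/(75532 - 307098) = (371*(654*(-1/437)) + 362/189927)/(-231566) = (371*(-654/437) + 362/189927)*(-1/231566) = (-242634/437 + 362/189927)*(-1/231566) = -46082589524/82998099*(-1/231566) = 23041294762/9609768896517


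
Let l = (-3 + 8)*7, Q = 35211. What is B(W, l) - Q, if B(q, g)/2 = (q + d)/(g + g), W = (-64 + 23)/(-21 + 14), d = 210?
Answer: -8625184/245 ≈ -35205.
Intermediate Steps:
W = 41/7 (W = -41/(-7) = -41*(-⅐) = 41/7 ≈ 5.8571)
l = 35 (l = 5*7 = 35)
B(q, g) = (210 + q)/g (B(q, g) = 2*((q + 210)/(g + g)) = 2*((210 + q)/((2*g))) = 2*((210 + q)*(1/(2*g))) = 2*((210 + q)/(2*g)) = (210 + q)/g)
B(W, l) - Q = (210 + 41/7)/35 - 1*35211 = (1/35)*(1511/7) - 35211 = 1511/245 - 35211 = -8625184/245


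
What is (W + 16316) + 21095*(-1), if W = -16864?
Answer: -21643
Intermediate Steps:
(W + 16316) + 21095*(-1) = (-16864 + 16316) + 21095*(-1) = -548 - 21095 = -21643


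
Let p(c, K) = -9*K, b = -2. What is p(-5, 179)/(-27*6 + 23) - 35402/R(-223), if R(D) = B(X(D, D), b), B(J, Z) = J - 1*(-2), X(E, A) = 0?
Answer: -2458828/139 ≈ -17689.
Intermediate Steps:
B(J, Z) = 2 + J (B(J, Z) = J + 2 = 2 + J)
R(D) = 2 (R(D) = 2 + 0 = 2)
p(-5, 179)/(-27*6 + 23) - 35402/R(-223) = (-9*179)/(-27*6 + 23) - 35402/2 = -1611/(-162 + 23) - 35402*½ = -1611/(-139) - 17701 = -1611*(-1/139) - 17701 = 1611/139 - 17701 = -2458828/139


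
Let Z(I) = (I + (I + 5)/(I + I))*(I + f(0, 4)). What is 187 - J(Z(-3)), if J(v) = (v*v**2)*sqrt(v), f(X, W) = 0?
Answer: 187 - 1000*sqrt(10) ≈ -2975.3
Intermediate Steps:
Z(I) = I*(I + (5 + I)/(2*I)) (Z(I) = (I + (I + 5)/(I + I))*(I + 0) = (I + (5 + I)/((2*I)))*I = (I + (5 + I)*(1/(2*I)))*I = (I + (5 + I)/(2*I))*I = I*(I + (5 + I)/(2*I)))
J(v) = v**(7/2) (J(v) = v**3*sqrt(v) = v**(7/2))
187 - J(Z(-3)) = 187 - (5/2 + (-3)**2 + (1/2)*(-3))**(7/2) = 187 - (5/2 + 9 - 3/2)**(7/2) = 187 - 10**(7/2) = 187 - 1000*sqrt(10)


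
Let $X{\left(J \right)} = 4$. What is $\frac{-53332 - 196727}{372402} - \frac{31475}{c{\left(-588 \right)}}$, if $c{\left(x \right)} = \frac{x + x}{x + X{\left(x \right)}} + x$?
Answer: $\frac{93884665723}{1770026706} \approx 53.041$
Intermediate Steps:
$c{\left(x \right)} = x + \frac{2 x}{4 + x}$ ($c{\left(x \right)} = \frac{x + x}{x + 4} + x = \frac{2 x}{4 + x} + x = x + \frac{2 x}{4 + x}$)
$\frac{-53332 - 196727}{372402} - \frac{31475}{c{\left(-588 \right)}} = \frac{-53332 - 196727}{372402} - \frac{31475}{\left(-588\right) \frac{1}{4 - 588} \left(6 - 588\right)} = \left(-250059\right) \frac{1}{372402} - \frac{31475}{\left(-588\right) \frac{1}{-584} \left(-582\right)} = - \frac{83353}{124134} - \frac{31475}{\left(-588\right) \left(- \frac{1}{584}\right) \left(-582\right)} = - \frac{83353}{124134} - \frac{31475}{- \frac{42777}{73}} = - \frac{83353}{124134} - - \frac{2297675}{42777} = - \frac{83353}{124134} + \frac{2297675}{42777} = \frac{93884665723}{1770026706}$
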